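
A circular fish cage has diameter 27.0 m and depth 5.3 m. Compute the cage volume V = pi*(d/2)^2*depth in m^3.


r = d/2 = 27.0/2 = 13.5 m
Base area = pi*r^2 = pi*13.5^2 = 572.55526 m^2
Volume = 572.55526 * 5.3 = 3034.54 m^3

3034.54 m^3


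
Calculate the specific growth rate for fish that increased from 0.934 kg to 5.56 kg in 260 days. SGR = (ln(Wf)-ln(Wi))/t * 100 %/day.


ln(W_f) = ln(5.56) = 1.7155981
ln(W_i) = ln(0.934) = -0.068278841
ln(W_f) - ln(W_i) = 1.7155981 - -0.068278841 = 1.7838769
SGR = 1.7838769 / 260 * 100 = 0.686107 %/day

0.686107 %/day


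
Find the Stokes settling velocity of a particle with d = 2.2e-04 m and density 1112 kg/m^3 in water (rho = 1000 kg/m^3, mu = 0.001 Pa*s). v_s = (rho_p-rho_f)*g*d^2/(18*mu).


Density difference: rho_p - rho_f = 1112 - 1000 = 112 kg/m^3
d^2 = (2.2e-04)^2 = 4.84e-08 m^2
Numerator = (rho_p - rho_f) * g * d^2 = 112 * 9.81 * 4.84e-08 = 5.3178048e-05
Denominator = 18 * mu = 18 * 0.001 = 0.018
v_s = 5.3178048e-05 / 0.018 = 0.00295434 m/s
Check: Re = rho_f * v_s * d / mu = 1000 * 0.00295434 * 2.2e-04 / 0.001 = 0.65 < 1, so Stokes' law applies.

0.00295434 m/s


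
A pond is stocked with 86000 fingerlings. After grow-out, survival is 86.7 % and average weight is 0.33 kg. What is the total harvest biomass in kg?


Survivors = 86000 * 86.7/100 = 74562 fish
Harvest biomass = survivors * W_f = 74562 * 0.33 = 24605.46 kg

24605.46 kg


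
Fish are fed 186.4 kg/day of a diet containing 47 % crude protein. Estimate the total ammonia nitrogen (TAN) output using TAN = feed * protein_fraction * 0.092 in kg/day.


Protein in feed = 186.4 * 47/100 = 87.608 kg/day
TAN = protein * 0.092 = 87.608 * 0.092 = 8.059936 kg/day

8.059936 kg/day


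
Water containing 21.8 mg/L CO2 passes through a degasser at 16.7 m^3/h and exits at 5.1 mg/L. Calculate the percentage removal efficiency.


CO2_out / CO2_in = 5.1 / 21.8 = 0.23394495
Fraction remaining = 0.23394495
efficiency = (1 - 0.23394495) * 100 = 76.6055 %

76.6055 %


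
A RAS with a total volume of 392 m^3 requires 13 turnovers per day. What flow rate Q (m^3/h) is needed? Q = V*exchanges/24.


Daily recirculation volume = 392 m^3 * 13 = 5096 m^3/day
Flow rate Q = daily volume / 24 h = 5096 / 24 = 212.333 m^3/h

212.333 m^3/h


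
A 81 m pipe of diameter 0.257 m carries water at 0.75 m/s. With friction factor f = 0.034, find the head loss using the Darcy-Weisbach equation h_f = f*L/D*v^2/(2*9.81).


v^2 = 0.75^2 = 0.5625 m^2/s^2
L/D = 81/0.257 = 315.1751
h_f = f*(L/D)*v^2/(2g) = 0.034 * 315.1751 * 0.5625 / 19.62 = 0.307223 m

0.307223 m


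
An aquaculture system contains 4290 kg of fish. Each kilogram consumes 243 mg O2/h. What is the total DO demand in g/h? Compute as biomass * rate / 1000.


Total O2 consumption (mg/h) = 4290 kg * 243 mg/(kg*h) = 1042470 mg/h
Convert to g/h: 1042470 / 1000 = 1042.47 g/h

1042.47 g/h


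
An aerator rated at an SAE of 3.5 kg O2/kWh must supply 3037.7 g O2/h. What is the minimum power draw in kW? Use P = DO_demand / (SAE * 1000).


SAE in g O2/kWh = 3.5 * 1000 = 3500 g/kWh
P = DO_demand / SAE_g = 3037.7 / 3500 = 0.867914 kW

0.867914 kW


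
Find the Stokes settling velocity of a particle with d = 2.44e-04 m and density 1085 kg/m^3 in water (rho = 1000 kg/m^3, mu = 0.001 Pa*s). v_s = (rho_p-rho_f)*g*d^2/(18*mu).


Density difference: rho_p - rho_f = 1085 - 1000 = 85 kg/m^3
d^2 = (2.44e-04)^2 = 5.9536e-08 m^2
Numerator = (rho_p - rho_f) * g * d^2 = 85 * 9.81 * 5.9536e-08 = 4.9644094e-05
Denominator = 18 * mu = 18 * 0.001 = 0.018
v_s = 4.9644094e-05 / 0.018 = 0.00275801 m/s
Check: Re = rho_f * v_s * d / mu = 1000 * 0.00275801 * 2.44e-04 / 0.001 = 0.673 < 1, so Stokes' law applies.

0.00275801 m/s


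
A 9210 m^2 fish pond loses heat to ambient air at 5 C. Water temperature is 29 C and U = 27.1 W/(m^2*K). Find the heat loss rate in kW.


Temperature difference dT = 29 - 5 = 24 K
Heat loss (W) = U * A * dT = 27.1 * 9210 * 24 = 5990184 W
Convert to kW: 5990184 / 1000 = 5990.184 kW

5990.184 kW


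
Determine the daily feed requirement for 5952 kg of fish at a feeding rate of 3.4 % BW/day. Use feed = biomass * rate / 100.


Feeding rate fraction = 3.4% / 100 = 0.034
Daily feed = 5952 kg * 0.034 = 202.368 kg/day

202.368 kg/day


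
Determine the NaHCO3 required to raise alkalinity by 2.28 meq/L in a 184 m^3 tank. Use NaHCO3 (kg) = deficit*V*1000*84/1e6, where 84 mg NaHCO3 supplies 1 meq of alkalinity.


Tank volume in L = 184 m^3 * 1000 = 184000 L
Total meq required = 2.28 meq/L * 184000 L = 419520 meq
NaHCO3 mass = 419520 meq * 84 mg/meq / 1e6 = 35.2397 kg

35.2397 kg


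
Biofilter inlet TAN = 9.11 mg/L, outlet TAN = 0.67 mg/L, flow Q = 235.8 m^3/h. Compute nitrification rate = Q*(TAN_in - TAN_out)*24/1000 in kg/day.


Concentration drop: TAN_in - TAN_out = 9.11 - 0.67 = 8.44 mg/L
Hourly TAN removed = Q * dTAN = 235.8 m^3/h * 8.44 mg/L = 1990.152 g/h  (m^3/h * mg/L = g/h)
Daily TAN removed = 1990.152 * 24 = 47763.648 g/day
Convert to kg/day: 47763.648 / 1000 = 47.763648 kg/day

47.763648 kg/day


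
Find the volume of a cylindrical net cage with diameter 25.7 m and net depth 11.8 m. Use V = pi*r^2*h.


r = d/2 = 25.7/2 = 12.85 m
Base area = pi*r^2 = pi*12.85^2 = 518.74763 m^2
Volume = 518.74763 * 11.8 = 6121.22 m^3

6121.22 m^3


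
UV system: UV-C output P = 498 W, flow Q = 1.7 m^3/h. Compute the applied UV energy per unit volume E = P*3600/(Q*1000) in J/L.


Energy delivered per hour = 498 W * 3600 s = 1792800 J/h
Volume treated per hour = 1.7 m^3/h * 1000 = 1700 L/h
dose = 1792800 / 1700 = 1054.59 J/L

1054.59 J/L


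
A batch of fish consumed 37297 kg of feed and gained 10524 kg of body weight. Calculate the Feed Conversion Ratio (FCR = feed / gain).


FCR = feed consumed / weight gained
FCR = 37297 kg / 10524 kg = 3.54399

3.54399


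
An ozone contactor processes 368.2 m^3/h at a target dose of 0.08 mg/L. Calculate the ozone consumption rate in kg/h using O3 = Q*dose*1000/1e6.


O3 demand (mg/h) = Q * dose * 1000 = 368.2 * 0.08 * 1000 = 29456 mg/h
Convert mg to kg: 29456 / 1e6 = 0.029456 kg/h

0.029456 kg/h


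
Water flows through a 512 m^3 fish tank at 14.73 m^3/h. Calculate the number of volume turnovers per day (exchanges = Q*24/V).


Daily flow volume = 14.73 m^3/h * 24 h = 353.52 m^3/day
Exchanges = daily flow / tank volume = 353.52 / 512 = 0.690469 exchanges/day

0.690469 exchanges/day


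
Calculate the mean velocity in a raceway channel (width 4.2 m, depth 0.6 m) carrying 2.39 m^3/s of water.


Cross-sectional area = W * d = 4.2 * 0.6 = 2.52 m^2
Velocity = Q / A = 2.39 / 2.52 = 0.948413 m/s

0.948413 m/s


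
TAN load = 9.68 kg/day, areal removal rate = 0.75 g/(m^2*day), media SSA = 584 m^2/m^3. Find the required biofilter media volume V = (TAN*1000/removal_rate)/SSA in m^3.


A = 9.68*1000 / 0.75 = 12906.667 m^2
V = 12906.667 / 584 = 22.1005

22.1005 m^3


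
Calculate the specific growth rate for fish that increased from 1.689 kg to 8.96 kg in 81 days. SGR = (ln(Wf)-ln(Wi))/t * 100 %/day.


ln(W_f) = ln(8.96) = 2.1927702
ln(W_i) = ln(1.689) = 0.52413664
ln(W_f) - ln(W_i) = 2.1927702 - 0.52413664 = 1.6686336
SGR = 1.6686336 / 81 * 100 = 2.06004 %/day

2.06004 %/day


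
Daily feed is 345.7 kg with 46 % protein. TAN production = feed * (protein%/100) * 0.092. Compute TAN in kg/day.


Protein in feed = 345.7 * 46/100 = 159.022 kg/day
TAN = protein * 0.092 = 159.022 * 0.092 = 14.630024 kg/day

14.630024 kg/day


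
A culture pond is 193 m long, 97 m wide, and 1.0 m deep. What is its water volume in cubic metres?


Base area = L * W = 193 * 97 = 18721 m^2
Volume = area * depth = 18721 * 1.0 = 18721 m^3

18721 m^3


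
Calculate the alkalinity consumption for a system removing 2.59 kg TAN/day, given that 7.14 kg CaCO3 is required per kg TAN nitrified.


Alkalinity factor: 7.14 kg CaCO3 consumed per kg TAN nitrified
alk = 2.59 kg TAN * 7.14 = 18.4926 kg CaCO3/day

18.4926 kg CaCO3/day


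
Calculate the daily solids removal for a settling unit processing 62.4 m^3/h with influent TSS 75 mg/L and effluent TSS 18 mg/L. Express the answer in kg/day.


Concentration drop: TSS_in - TSS_out = 75 - 18 = 57 mg/L
Hourly solids removed = Q * dTSS = 62.4 m^3/h * 57 mg/L = 3556.8 g/h  (m^3/h * mg/L = g/h)
Daily solids removed = 3556.8 * 24 = 85363.2 g/day
Convert g to kg: 85363.2 / 1000 = 85.3632 kg/day

85.3632 kg/day


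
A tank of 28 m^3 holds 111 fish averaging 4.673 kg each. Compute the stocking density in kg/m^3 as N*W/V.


Total biomass = 111 fish * 4.673 kg = 518.703 kg
Density = total biomass / volume = 518.703 / 28 = 18.5251 kg/m^3

18.5251 kg/m^3


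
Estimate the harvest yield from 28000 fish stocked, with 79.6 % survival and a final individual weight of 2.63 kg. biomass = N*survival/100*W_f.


Survivors = 28000 * 79.6/100 = 22288 fish
Harvest biomass = survivors * W_f = 22288 * 2.63 = 58617.44 kg

58617.44 kg


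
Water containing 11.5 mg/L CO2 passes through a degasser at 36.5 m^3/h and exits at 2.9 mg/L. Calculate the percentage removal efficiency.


CO2_out / CO2_in = 2.9 / 11.5 = 0.25217391
Fraction remaining = 0.25217391
efficiency = (1 - 0.25217391) * 100 = 74.7826 %

74.7826 %


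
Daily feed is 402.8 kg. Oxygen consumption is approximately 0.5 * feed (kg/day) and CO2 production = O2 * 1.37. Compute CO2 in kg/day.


O2 = 402.8 * 0.5 = 201.4
CO2 = 201.4 * 1.37 = 275.918

275.918 kg/day


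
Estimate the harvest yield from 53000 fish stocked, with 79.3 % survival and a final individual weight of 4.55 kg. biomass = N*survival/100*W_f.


Survivors = 53000 * 79.3/100 = 42029 fish
Harvest biomass = survivors * W_f = 42029 * 4.55 = 191231.95 kg

191231.95 kg


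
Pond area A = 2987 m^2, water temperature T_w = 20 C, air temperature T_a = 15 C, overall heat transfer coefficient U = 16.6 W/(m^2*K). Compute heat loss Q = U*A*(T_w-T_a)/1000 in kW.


Temperature difference dT = 20 - 15 = 5 K
Heat loss (W) = U * A * dT = 16.6 * 2987 * 5 = 247921 W
Convert to kW: 247921 / 1000 = 247.921 kW

247.921 kW


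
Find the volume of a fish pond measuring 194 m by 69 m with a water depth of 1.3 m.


Base area = L * W = 194 * 69 = 13386 m^2
Volume = area * depth = 13386 * 1.3 = 17401.8 m^3

17401.8 m^3


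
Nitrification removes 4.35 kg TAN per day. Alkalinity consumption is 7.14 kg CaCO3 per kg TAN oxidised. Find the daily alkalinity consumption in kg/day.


Alkalinity factor: 7.14 kg CaCO3 consumed per kg TAN nitrified
alk = 4.35 kg TAN * 7.14 = 31.059 kg CaCO3/day

31.059 kg CaCO3/day


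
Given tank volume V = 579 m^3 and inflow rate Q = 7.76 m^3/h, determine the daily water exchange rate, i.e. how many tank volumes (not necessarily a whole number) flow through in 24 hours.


Daily flow volume = 7.76 m^3/h * 24 h = 186.24 m^3/day
Exchanges = daily flow / tank volume = 186.24 / 579 = 0.321658 exchanges/day

0.321658 exchanges/day


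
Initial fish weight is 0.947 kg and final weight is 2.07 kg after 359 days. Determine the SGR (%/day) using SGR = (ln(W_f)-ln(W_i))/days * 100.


ln(W_f) = ln(2.07) = 0.72754861
ln(W_i) = ln(0.947) = -0.054456186
ln(W_f) - ln(W_i) = 0.72754861 - -0.054456186 = 0.7820048
SGR = 0.7820048 / 359 * 100 = 0.217829 %/day

0.217829 %/day


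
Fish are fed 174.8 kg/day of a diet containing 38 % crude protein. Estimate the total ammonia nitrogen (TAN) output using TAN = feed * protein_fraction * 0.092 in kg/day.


Protein in feed = 174.8 * 38/100 = 66.424 kg/day
TAN = protein * 0.092 = 66.424 * 0.092 = 6.111008 kg/day

6.111008 kg/day


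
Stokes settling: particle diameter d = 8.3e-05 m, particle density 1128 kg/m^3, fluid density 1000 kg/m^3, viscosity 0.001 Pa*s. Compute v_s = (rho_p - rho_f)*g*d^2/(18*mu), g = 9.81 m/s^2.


Density difference: rho_p - rho_f = 1128 - 1000 = 128 kg/m^3
d^2 = (8.3e-05)^2 = 6.889e-09 m^2
Numerator = (rho_p - rho_f) * g * d^2 = 128 * 9.81 * 6.889e-09 = 8.6503795e-06
Denominator = 18 * mu = 18 * 0.001 = 0.018
v_s = 8.6503795e-06 / 0.018 = 4.80577e-04 m/s
Check: Re = rho_f * v_s * d / mu = 1000 * 4.80577e-04 * 8.3e-05 / 0.001 = 0.0399 < 1, so Stokes' law applies.

4.80577e-04 m/s


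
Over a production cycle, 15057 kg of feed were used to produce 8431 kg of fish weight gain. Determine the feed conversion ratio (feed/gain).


FCR = feed consumed / weight gained
FCR = 15057 kg / 8431 kg = 1.78591

1.78591


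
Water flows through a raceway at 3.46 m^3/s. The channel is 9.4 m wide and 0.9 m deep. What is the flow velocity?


Cross-sectional area = W * d = 9.4 * 0.9 = 8.46 m^2
Velocity = Q / A = 3.46 / 8.46 = 0.408983 m/s

0.408983 m/s


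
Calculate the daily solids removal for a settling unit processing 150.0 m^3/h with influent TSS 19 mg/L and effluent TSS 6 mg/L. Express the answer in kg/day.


Concentration drop: TSS_in - TSS_out = 19 - 6 = 13 mg/L
Hourly solids removed = Q * dTSS = 150.0 m^3/h * 13 mg/L = 1950 g/h  (m^3/h * mg/L = g/h)
Daily solids removed = 1950 * 24 = 46800 g/day
Convert g to kg: 46800 / 1000 = 46.8 kg/day

46.8 kg/day


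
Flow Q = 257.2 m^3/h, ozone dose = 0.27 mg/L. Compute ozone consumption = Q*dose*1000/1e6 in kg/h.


O3 demand (mg/h) = Q * dose * 1000 = 257.2 * 0.27 * 1000 = 69444 mg/h
Convert mg to kg: 69444 / 1e6 = 0.069444 kg/h

0.069444 kg/h


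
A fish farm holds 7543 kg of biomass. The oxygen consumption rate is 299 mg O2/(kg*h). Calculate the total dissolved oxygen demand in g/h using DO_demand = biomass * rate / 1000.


Total O2 consumption (mg/h) = 7543 kg * 299 mg/(kg*h) = 2255357 mg/h
Convert to g/h: 2255357 / 1000 = 2255.357 g/h

2255.357 g/h


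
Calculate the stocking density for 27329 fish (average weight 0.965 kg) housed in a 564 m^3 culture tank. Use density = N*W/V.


Total biomass = 27329 fish * 0.965 kg = 26372.485 kg
Density = total biomass / volume = 26372.485 / 564 = 46.7597 kg/m^3

46.7597 kg/m^3


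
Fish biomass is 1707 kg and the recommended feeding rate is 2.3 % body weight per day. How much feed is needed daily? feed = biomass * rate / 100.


Feeding rate fraction = 2.3% / 100 = 0.023
Daily feed = 1707 kg * 0.023 = 39.261 kg/day

39.261 kg/day


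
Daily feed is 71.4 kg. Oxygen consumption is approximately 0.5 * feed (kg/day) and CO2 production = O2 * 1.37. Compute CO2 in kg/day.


O2 = 71.4 * 0.5 = 35.7
CO2 = 35.7 * 1.37 = 48.909

48.909 kg/day


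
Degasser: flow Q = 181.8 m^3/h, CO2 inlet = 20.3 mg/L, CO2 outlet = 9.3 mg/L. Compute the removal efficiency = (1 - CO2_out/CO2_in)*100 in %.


CO2_out / CO2_in = 9.3 / 20.3 = 0.45812808
Fraction remaining = 0.45812808
efficiency = (1 - 0.45812808) * 100 = 54.1872 %

54.1872 %


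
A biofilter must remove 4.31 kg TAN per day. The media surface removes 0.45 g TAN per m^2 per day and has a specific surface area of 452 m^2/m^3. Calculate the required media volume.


A = 4.31*1000 / 0.45 = 9577.7778 m^2
V = 9577.7778 / 452 = 21.1898

21.1898 m^3


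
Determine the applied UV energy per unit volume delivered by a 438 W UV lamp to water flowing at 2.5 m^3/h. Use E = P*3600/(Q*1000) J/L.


Energy delivered per hour = 438 W * 3600 s = 1576800 J/h
Volume treated per hour = 2.5 m^3/h * 1000 = 2500 L/h
dose = 1576800 / 2500 = 630.72 J/L

630.72 J/L


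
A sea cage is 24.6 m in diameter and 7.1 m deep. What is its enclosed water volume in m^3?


r = d/2 = 24.6/2 = 12.3 m
Base area = pi*r^2 = pi*12.3^2 = 475.29155 m^2
Volume = 475.29155 * 7.1 = 3374.57 m^3

3374.57 m^3


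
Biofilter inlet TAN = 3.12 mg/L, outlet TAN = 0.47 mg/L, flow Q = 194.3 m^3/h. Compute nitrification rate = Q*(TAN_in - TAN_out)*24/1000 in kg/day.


Concentration drop: TAN_in - TAN_out = 3.12 - 0.47 = 2.65 mg/L
Hourly TAN removed = Q * dTAN = 194.3 m^3/h * 2.65 mg/L = 514.895 g/h  (m^3/h * mg/L = g/h)
Daily TAN removed = 514.895 * 24 = 12357.48 g/day
Convert to kg/day: 12357.48 / 1000 = 12.35748 kg/day

12.35748 kg/day


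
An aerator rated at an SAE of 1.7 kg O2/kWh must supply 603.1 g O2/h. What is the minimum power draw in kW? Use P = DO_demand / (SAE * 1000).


SAE in g O2/kWh = 1.7 * 1000 = 1700 g/kWh
P = DO_demand / SAE_g = 603.1 / 1700 = 0.354765 kW

0.354765 kW


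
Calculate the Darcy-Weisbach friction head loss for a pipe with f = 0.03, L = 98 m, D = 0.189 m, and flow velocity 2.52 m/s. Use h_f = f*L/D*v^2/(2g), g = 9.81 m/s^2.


v^2 = 2.52^2 = 6.3504 m^2/s^2
L/D = 98/0.189 = 518.51852
h_f = f*(L/D)*v^2/(2g) = 0.03 * 518.51852 * 6.3504 / 19.62 = 5.03486 m

5.03486 m


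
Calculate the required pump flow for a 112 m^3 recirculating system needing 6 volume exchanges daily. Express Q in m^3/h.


Daily recirculation volume = 112 m^3 * 6 = 672 m^3/day
Flow rate Q = daily volume / 24 h = 672 / 24 = 28 m^3/h

28 m^3/h


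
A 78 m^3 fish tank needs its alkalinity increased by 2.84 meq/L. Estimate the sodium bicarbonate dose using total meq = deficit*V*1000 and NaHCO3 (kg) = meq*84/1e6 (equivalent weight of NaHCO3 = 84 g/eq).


Tank volume in L = 78 m^3 * 1000 = 78000 L
Total meq required = 2.84 meq/L * 78000 L = 221520 meq
NaHCO3 mass = 221520 meq * 84 mg/meq / 1e6 = 18.6077 kg

18.6077 kg


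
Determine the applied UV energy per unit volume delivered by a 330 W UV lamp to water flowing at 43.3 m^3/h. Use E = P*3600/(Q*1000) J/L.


Energy delivered per hour = 330 W * 3600 s = 1188000 J/h
Volume treated per hour = 43.3 m^3/h * 1000 = 43300 L/h
dose = 1188000 / 43300 = 27.4365 J/L

27.4365 J/L


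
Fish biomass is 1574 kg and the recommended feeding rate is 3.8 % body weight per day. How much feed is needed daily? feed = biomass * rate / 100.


Feeding rate fraction = 3.8% / 100 = 0.038
Daily feed = 1574 kg * 0.038 = 59.812 kg/day

59.812 kg/day


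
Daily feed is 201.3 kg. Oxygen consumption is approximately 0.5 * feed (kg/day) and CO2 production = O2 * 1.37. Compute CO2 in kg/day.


O2 = 201.3 * 0.5 = 100.65
CO2 = 100.65 * 1.37 = 137.8905

137.8905 kg/day


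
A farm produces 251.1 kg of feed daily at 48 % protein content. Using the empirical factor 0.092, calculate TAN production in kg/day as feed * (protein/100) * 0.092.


Protein in feed = 251.1 * 48/100 = 120.528 kg/day
TAN = protein * 0.092 = 120.528 * 0.092 = 11.088576 kg/day

11.088576 kg/day


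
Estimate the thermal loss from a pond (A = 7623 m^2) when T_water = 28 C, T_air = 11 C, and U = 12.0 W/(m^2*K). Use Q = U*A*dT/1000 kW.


Temperature difference dT = 28 - 11 = 17 K
Heat loss (W) = U * A * dT = 12.0 * 7623 * 17 = 1555092 W
Convert to kW: 1555092 / 1000 = 1555.092 kW

1555.092 kW


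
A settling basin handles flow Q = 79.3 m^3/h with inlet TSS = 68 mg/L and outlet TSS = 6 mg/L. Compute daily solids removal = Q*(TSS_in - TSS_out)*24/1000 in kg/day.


Concentration drop: TSS_in - TSS_out = 68 - 6 = 62 mg/L
Hourly solids removed = Q * dTSS = 79.3 m^3/h * 62 mg/L = 4916.6 g/h  (m^3/h * mg/L = g/h)
Daily solids removed = 4916.6 * 24 = 117998.4 g/day
Convert g to kg: 117998.4 / 1000 = 117.9984 kg/day

117.9984 kg/day


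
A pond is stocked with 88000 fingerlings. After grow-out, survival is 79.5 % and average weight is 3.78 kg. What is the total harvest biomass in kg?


Survivors = 88000 * 79.5/100 = 69960 fish
Harvest biomass = survivors * W_f = 69960 * 3.78 = 264448.8 kg

264448.8 kg


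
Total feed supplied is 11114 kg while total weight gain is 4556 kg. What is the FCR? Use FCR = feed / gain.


FCR = feed consumed / weight gained
FCR = 11114 kg / 4556 kg = 2.43942

2.43942


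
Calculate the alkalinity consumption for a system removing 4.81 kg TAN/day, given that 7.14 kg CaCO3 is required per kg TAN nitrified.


Alkalinity factor: 7.14 kg CaCO3 consumed per kg TAN nitrified
alk = 4.81 kg TAN * 7.14 = 34.3434 kg CaCO3/day

34.3434 kg CaCO3/day


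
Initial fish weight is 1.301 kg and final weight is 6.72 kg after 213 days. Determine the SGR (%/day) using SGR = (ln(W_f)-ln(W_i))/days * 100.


ln(W_f) = ln(6.72) = 1.9050882
ln(W_i) = ln(1.301) = 0.2631332
ln(W_f) - ln(W_i) = 1.9050882 - 0.2631332 = 1.641955
SGR = 1.641955 / 213 * 100 = 0.770871 %/day

0.770871 %/day


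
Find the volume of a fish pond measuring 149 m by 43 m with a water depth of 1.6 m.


Base area = L * W = 149 * 43 = 6407 m^2
Volume = area * depth = 6407 * 1.6 = 10251.2 m^3

10251.2 m^3


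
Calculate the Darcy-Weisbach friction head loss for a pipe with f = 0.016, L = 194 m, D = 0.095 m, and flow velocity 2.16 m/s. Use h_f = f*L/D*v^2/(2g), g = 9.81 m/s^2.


v^2 = 2.16^2 = 4.6656 m^2/s^2
L/D = 194/0.095 = 2042.1053
h_f = f*(L/D)*v^2/(2g) = 0.016 * 2042.1053 * 4.6656 / 19.62 = 7.76974 m

7.76974 m


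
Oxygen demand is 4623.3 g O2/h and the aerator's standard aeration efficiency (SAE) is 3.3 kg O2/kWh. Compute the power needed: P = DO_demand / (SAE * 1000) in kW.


SAE in g O2/kWh = 3.3 * 1000 = 3300 g/kWh
P = DO_demand / SAE_g = 4623.3 / 3300 = 1.401 kW

1.401 kW


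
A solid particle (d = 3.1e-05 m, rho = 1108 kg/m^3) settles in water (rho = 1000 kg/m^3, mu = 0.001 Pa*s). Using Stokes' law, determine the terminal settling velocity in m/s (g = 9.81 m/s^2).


Density difference: rho_p - rho_f = 1108 - 1000 = 108 kg/m^3
d^2 = (3.1e-05)^2 = 9.61e-10 m^2
Numerator = (rho_p - rho_f) * g * d^2 = 108 * 9.81 * 9.61e-10 = 1.0181603e-06
Denominator = 18 * mu = 18 * 0.001 = 0.018
v_s = 1.0181603e-06 / 0.018 = 5.65645e-05 m/s
Check: Re = rho_f * v_s * d / mu = 1000 * 5.65645e-05 * 3.1e-05 / 0.001 = 0.00175 < 1, so Stokes' law applies.

5.65645e-05 m/s


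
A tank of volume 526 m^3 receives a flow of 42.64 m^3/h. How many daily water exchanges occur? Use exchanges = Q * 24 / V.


Daily flow volume = 42.64 m^3/h * 24 h = 1023.36 m^3/day
Exchanges = daily flow / tank volume = 1023.36 / 526 = 1.94555 exchanges/day

1.94555 exchanges/day


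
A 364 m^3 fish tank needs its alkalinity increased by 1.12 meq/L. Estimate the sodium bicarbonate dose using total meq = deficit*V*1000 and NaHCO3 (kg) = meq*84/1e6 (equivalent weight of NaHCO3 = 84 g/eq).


Tank volume in L = 364 m^3 * 1000 = 364000 L
Total meq required = 1.12 meq/L * 364000 L = 407680 meq
NaHCO3 mass = 407680 meq * 84 mg/meq / 1e6 = 34.2451 kg

34.2451 kg


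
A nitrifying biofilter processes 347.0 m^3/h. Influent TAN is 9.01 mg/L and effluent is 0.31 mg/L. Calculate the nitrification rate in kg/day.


Concentration drop: TAN_in - TAN_out = 9.01 - 0.31 = 8.7 mg/L
Hourly TAN removed = Q * dTAN = 347.0 m^3/h * 8.7 mg/L = 3018.9 g/h  (m^3/h * mg/L = g/h)
Daily TAN removed = 3018.9 * 24 = 72453.6 g/day
Convert to kg/day: 72453.6 / 1000 = 72.4536 kg/day

72.4536 kg/day


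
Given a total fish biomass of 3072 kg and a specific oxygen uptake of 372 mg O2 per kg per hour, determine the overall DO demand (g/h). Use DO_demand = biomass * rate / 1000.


Total O2 consumption (mg/h) = 3072 kg * 372 mg/(kg*h) = 1142784 mg/h
Convert to g/h: 1142784 / 1000 = 1142.784 g/h

1142.784 g/h


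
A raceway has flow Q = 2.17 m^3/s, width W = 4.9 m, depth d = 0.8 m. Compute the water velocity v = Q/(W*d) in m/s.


Cross-sectional area = W * d = 4.9 * 0.8 = 3.92 m^2
Velocity = Q / A = 2.17 / 3.92 = 0.553571 m/s

0.553571 m/s


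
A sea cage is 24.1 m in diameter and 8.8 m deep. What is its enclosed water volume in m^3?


r = d/2 = 24.1/2 = 12.05 m
Base area = pi*r^2 = pi*12.05^2 = 456.16711 m^2
Volume = 456.16711 * 8.8 = 4014.27 m^3

4014.27 m^3


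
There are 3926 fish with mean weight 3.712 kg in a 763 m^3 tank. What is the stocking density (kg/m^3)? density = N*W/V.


Total biomass = 3926 fish * 3.712 kg = 14573.312 kg
Density = total biomass / volume = 14573.312 / 763 = 19.1 kg/m^3

19.1 kg/m^3


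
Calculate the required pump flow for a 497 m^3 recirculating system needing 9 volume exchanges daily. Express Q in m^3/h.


Daily recirculation volume = 497 m^3 * 9 = 4473 m^3/day
Flow rate Q = daily volume / 24 h = 4473 / 24 = 186.375 m^3/h

186.375 m^3/h


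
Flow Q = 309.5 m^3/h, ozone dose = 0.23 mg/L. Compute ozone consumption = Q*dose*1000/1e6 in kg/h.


O3 demand (mg/h) = Q * dose * 1000 = 309.5 * 0.23 * 1000 = 71185 mg/h
Convert mg to kg: 71185 / 1e6 = 0.071185 kg/h

0.071185 kg/h


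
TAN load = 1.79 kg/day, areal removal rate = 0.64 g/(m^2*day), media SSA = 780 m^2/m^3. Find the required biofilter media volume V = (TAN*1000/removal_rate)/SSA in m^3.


A = 1.79*1000 / 0.64 = 2796.875 m^2
V = 2796.875 / 780 = 3.58574

3.58574 m^3


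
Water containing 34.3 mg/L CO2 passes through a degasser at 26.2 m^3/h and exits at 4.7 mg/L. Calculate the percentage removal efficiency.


CO2_out / CO2_in = 4.7 / 34.3 = 0.13702624
Fraction remaining = 0.13702624
efficiency = (1 - 0.13702624) * 100 = 86.2974 %

86.2974 %


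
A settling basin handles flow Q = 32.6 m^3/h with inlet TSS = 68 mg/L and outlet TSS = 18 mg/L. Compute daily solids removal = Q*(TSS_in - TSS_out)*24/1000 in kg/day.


Concentration drop: TSS_in - TSS_out = 68 - 18 = 50 mg/L
Hourly solids removed = Q * dTSS = 32.6 m^3/h * 50 mg/L = 1630 g/h  (m^3/h * mg/L = g/h)
Daily solids removed = 1630 * 24 = 39120 g/day
Convert g to kg: 39120 / 1000 = 39.12 kg/day

39.12 kg/day


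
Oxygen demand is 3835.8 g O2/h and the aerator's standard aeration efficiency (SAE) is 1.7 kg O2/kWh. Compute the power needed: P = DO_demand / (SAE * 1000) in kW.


SAE in g O2/kWh = 1.7 * 1000 = 1700 g/kWh
P = DO_demand / SAE_g = 3835.8 / 1700 = 2.25635 kW

2.25635 kW


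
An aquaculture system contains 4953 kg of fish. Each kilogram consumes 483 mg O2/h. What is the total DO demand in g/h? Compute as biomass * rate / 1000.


Total O2 consumption (mg/h) = 4953 kg * 483 mg/(kg*h) = 2392299 mg/h
Convert to g/h: 2392299 / 1000 = 2392.299 g/h

2392.299 g/h


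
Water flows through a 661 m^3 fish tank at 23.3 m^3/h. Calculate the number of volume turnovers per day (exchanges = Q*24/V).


Daily flow volume = 23.3 m^3/h * 24 h = 559.2 m^3/day
Exchanges = daily flow / tank volume = 559.2 / 661 = 0.845991 exchanges/day

0.845991 exchanges/day


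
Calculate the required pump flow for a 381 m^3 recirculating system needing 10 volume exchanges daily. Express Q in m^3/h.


Daily recirculation volume = 381 m^3 * 10 = 3810 m^3/day
Flow rate Q = daily volume / 24 h = 3810 / 24 = 158.75 m^3/h

158.75 m^3/h


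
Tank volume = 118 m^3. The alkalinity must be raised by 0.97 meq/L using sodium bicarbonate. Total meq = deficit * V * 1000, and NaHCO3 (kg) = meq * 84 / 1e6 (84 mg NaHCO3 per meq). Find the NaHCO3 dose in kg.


Tank volume in L = 118 m^3 * 1000 = 118000 L
Total meq required = 0.97 meq/L * 118000 L = 114460 meq
NaHCO3 mass = 114460 meq * 84 mg/meq / 1e6 = 9.61464 kg

9.61464 kg


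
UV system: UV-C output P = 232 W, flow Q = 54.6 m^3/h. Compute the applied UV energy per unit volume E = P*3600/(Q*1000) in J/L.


Energy delivered per hour = 232 W * 3600 s = 835200 J/h
Volume treated per hour = 54.6 m^3/h * 1000 = 54600 L/h
dose = 835200 / 54600 = 15.2967 J/L

15.2967 J/L


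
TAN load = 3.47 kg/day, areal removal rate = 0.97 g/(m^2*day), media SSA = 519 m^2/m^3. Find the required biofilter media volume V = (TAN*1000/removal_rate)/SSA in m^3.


A = 3.47*1000 / 0.97 = 3577.3196 m^2
V = 3577.3196 / 519 = 6.89272

6.89272 m^3


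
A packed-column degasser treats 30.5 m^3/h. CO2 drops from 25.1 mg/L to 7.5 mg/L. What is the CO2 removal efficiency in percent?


CO2_out / CO2_in = 7.5 / 25.1 = 0.29880478
Fraction remaining = 0.29880478
efficiency = (1 - 0.29880478) * 100 = 70.1195 %

70.1195 %


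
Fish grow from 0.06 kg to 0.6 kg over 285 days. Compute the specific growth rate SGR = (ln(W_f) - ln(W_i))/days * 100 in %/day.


ln(W_f) = ln(0.6) = -0.51082562
ln(W_i) = ln(0.06) = -2.8134107
ln(W_f) - ln(W_i) = -0.51082562 - -2.8134107 = 2.3025851
SGR = 2.3025851 / 285 * 100 = 0.807925 %/day

0.807925 %/day


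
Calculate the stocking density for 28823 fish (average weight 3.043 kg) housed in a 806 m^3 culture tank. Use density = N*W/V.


Total biomass = 28823 fish * 3.043 kg = 87708.389 kg
Density = total biomass / volume = 87708.389 / 806 = 108.819 kg/m^3

108.819 kg/m^3


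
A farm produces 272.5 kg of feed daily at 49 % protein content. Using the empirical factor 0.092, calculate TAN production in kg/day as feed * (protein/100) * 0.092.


Protein in feed = 272.5 * 49/100 = 133.525 kg/day
TAN = protein * 0.092 = 133.525 * 0.092 = 12.2843 kg/day

12.2843 kg/day


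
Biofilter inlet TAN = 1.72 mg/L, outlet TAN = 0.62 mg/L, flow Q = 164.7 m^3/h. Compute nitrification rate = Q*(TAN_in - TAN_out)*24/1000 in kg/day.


Concentration drop: TAN_in - TAN_out = 1.72 - 0.62 = 1.1 mg/L
Hourly TAN removed = Q * dTAN = 164.7 m^3/h * 1.1 mg/L = 181.17 g/h  (m^3/h * mg/L = g/h)
Daily TAN removed = 181.17 * 24 = 4348.08 g/day
Convert to kg/day: 4348.08 / 1000 = 4.34808 kg/day

4.34808 kg/day


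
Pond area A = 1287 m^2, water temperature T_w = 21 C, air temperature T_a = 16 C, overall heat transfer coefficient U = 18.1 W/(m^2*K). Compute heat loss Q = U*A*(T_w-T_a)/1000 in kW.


Temperature difference dT = 21 - 16 = 5 K
Heat loss (W) = U * A * dT = 18.1 * 1287 * 5 = 116473.5 W
Convert to kW: 116473.5 / 1000 = 116.4735 kW

116.4735 kW


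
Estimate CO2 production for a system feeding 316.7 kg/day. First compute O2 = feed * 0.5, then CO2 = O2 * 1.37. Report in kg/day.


O2 = 316.7 * 0.5 = 158.35
CO2 = 158.35 * 1.37 = 216.9395

216.9395 kg/day


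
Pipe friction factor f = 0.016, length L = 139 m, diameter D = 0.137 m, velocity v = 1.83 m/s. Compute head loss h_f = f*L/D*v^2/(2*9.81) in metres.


v^2 = 1.83^2 = 3.3489 m^2/s^2
L/D = 139/0.137 = 1014.5985
h_f = f*(L/D)*v^2/(2g) = 0.016 * 1014.5985 * 3.3489 / 19.62 = 2.77088 m

2.77088 m


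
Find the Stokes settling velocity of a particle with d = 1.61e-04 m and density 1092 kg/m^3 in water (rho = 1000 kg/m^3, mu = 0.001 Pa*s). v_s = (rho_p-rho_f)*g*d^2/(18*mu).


Density difference: rho_p - rho_f = 1092 - 1000 = 92 kg/m^3
d^2 = (1.61e-04)^2 = 2.5921e-08 m^2
Numerator = (rho_p - rho_f) * g * d^2 = 92 * 9.81 * 2.5921e-08 = 2.3394221e-05
Denominator = 18 * mu = 18 * 0.001 = 0.018
v_s = 2.3394221e-05 / 0.018 = 0.00129968 m/s
Check: Re = rho_f * v_s * d / mu = 1000 * 0.00129968 * 1.61e-04 / 0.001 = 0.209 < 1, so Stokes' law applies.

0.00129968 m/s


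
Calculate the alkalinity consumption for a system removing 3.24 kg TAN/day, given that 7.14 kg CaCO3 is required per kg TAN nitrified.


Alkalinity factor: 7.14 kg CaCO3 consumed per kg TAN nitrified
alk = 3.24 kg TAN * 7.14 = 23.1336 kg CaCO3/day

23.1336 kg CaCO3/day


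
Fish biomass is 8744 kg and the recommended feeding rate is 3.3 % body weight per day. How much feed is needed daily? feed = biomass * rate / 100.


Feeding rate fraction = 3.3% / 100 = 0.033
Daily feed = 8744 kg * 0.033 = 288.552 kg/day

288.552 kg/day


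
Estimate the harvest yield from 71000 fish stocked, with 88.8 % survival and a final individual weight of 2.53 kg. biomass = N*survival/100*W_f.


Survivors = 71000 * 88.8/100 = 63048 fish
Harvest biomass = survivors * W_f = 63048 * 2.53 = 159511.44 kg

159511.44 kg


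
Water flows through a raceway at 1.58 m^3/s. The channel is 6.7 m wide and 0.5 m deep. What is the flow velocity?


Cross-sectional area = W * d = 6.7 * 0.5 = 3.35 m^2
Velocity = Q / A = 1.58 / 3.35 = 0.471642 m/s

0.471642 m/s


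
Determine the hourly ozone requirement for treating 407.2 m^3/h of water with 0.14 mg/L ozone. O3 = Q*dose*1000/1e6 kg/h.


O3 demand (mg/h) = Q * dose * 1000 = 407.2 * 0.14 * 1000 = 57008 mg/h
Convert mg to kg: 57008 / 1e6 = 0.057008 kg/h

0.057008 kg/h


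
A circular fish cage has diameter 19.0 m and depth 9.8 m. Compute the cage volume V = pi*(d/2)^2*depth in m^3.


r = d/2 = 19.0/2 = 9.5 m
Base area = pi*r^2 = pi*9.5^2 = 283.52874 m^2
Volume = 283.52874 * 9.8 = 2778.58 m^3

2778.58 m^3


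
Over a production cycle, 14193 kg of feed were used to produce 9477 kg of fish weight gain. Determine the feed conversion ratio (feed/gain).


FCR = feed consumed / weight gained
FCR = 14193 kg / 9477 kg = 1.49763

1.49763


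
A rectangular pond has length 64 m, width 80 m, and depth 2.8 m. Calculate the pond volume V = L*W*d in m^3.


Base area = L * W = 64 * 80 = 5120 m^2
Volume = area * depth = 5120 * 2.8 = 14336 m^3

14336 m^3


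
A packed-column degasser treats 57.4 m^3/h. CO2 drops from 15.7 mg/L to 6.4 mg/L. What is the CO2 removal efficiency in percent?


CO2_out / CO2_in = 6.4 / 15.7 = 0.40764331
Fraction remaining = 0.40764331
efficiency = (1 - 0.40764331) * 100 = 59.2357 %

59.2357 %


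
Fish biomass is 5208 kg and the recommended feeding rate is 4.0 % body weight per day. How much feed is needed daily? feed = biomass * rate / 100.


Feeding rate fraction = 4.0% / 100 = 0.04
Daily feed = 5208 kg * 0.04 = 208.32 kg/day

208.32 kg/day


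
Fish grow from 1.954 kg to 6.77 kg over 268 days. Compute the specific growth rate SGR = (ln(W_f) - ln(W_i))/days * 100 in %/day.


ln(W_f) = ln(6.77) = 1.9125011
ln(W_i) = ln(1.954) = 0.66987855
ln(W_f) - ln(W_i) = 1.9125011 - 0.66987855 = 1.2426226
SGR = 1.2426226 / 268 * 100 = 0.463665 %/day

0.463665 %/day


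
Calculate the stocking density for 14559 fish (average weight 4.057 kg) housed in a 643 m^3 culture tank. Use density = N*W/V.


Total biomass = 14559 fish * 4.057 kg = 59065.863 kg
Density = total biomass / volume = 59065.863 / 643 = 91.8598 kg/m^3

91.8598 kg/m^3


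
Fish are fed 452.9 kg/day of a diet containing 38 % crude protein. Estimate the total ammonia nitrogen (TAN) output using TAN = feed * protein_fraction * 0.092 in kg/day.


Protein in feed = 452.9 * 38/100 = 172.102 kg/day
TAN = protein * 0.092 = 172.102 * 0.092 = 15.833384 kg/day

15.833384 kg/day


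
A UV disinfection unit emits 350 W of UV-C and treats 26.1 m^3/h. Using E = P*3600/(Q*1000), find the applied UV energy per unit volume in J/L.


Energy delivered per hour = 350 W * 3600 s = 1260000 J/h
Volume treated per hour = 26.1 m^3/h * 1000 = 26100 L/h
dose = 1260000 / 26100 = 48.2759 J/L

48.2759 J/L


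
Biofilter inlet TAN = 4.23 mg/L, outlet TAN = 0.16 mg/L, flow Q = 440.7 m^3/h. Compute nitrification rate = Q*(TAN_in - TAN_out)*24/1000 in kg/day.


Concentration drop: TAN_in - TAN_out = 4.23 - 0.16 = 4.07 mg/L
Hourly TAN removed = Q * dTAN = 440.7 m^3/h * 4.07 mg/L = 1793.649 g/h  (m^3/h * mg/L = g/h)
Daily TAN removed = 1793.649 * 24 = 43047.576 g/day
Convert to kg/day: 43047.576 / 1000 = 43.047576 kg/day

43.047576 kg/day


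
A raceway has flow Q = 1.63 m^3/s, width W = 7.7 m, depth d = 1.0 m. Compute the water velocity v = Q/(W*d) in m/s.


Cross-sectional area = W * d = 7.7 * 1.0 = 7.7 m^2
Velocity = Q / A = 1.63 / 7.7 = 0.211688 m/s

0.211688 m/s


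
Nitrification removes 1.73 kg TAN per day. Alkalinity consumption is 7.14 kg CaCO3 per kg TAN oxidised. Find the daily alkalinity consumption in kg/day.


Alkalinity factor: 7.14 kg CaCO3 consumed per kg TAN nitrified
alk = 1.73 kg TAN * 7.14 = 12.3522 kg CaCO3/day

12.3522 kg CaCO3/day


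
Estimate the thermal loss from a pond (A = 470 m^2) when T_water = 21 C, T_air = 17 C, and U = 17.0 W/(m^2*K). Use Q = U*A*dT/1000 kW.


Temperature difference dT = 21 - 17 = 4 K
Heat loss (W) = U * A * dT = 17.0 * 470 * 4 = 31960 W
Convert to kW: 31960 / 1000 = 31.96 kW

31.96 kW


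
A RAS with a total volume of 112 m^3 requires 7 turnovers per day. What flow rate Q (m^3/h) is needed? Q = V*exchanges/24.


Daily recirculation volume = 112 m^3 * 7 = 784 m^3/day
Flow rate Q = daily volume / 24 h = 784 / 24 = 32.6667 m^3/h

32.6667 m^3/h


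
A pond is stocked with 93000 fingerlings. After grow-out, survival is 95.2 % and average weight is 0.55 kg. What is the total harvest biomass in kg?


Survivors = 93000 * 95.2/100 = 88536 fish
Harvest biomass = survivors * W_f = 88536 * 0.55 = 48694.8 kg

48694.8 kg


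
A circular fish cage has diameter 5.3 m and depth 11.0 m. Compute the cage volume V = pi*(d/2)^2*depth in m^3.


r = d/2 = 5.3/2 = 2.65 m
Base area = pi*r^2 = pi*2.65^2 = 22.061834 m^2
Volume = 22.061834 * 11.0 = 242.68 m^3

242.68 m^3


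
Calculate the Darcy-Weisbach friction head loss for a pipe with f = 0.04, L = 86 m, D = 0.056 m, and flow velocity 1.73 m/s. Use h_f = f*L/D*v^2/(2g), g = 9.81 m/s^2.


v^2 = 1.73^2 = 2.9929 m^2/s^2
L/D = 86/0.056 = 1535.7143
h_f = f*(L/D)*v^2/(2g) = 0.04 * 1535.7143 * 2.9929 / 19.62 = 9.37052 m

9.37052 m


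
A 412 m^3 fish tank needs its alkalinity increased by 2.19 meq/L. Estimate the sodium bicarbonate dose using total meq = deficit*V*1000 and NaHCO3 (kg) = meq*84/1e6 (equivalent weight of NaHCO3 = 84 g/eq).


Tank volume in L = 412 m^3 * 1000 = 412000 L
Total meq required = 2.19 meq/L * 412000 L = 902280 meq
NaHCO3 mass = 902280 meq * 84 mg/meq / 1e6 = 75.7915 kg

75.7915 kg


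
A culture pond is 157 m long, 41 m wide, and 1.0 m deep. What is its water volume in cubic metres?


Base area = L * W = 157 * 41 = 6437 m^2
Volume = area * depth = 6437 * 1.0 = 6437 m^3

6437 m^3


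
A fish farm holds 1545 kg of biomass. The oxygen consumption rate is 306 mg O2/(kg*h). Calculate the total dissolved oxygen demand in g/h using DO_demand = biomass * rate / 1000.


Total O2 consumption (mg/h) = 1545 kg * 306 mg/(kg*h) = 472770 mg/h
Convert to g/h: 472770 / 1000 = 472.77 g/h

472.77 g/h


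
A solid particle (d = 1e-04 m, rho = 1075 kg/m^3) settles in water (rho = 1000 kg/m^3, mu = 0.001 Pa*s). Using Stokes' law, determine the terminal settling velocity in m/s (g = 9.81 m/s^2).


Density difference: rho_p - rho_f = 1075 - 1000 = 75 kg/m^3
d^2 = (1e-04)^2 = 1e-08 m^2
Numerator = (rho_p - rho_f) * g * d^2 = 75 * 9.81 * 1e-08 = 7.3575e-06
Denominator = 18 * mu = 18 * 0.001 = 0.018
v_s = 7.3575e-06 / 0.018 = 4.0875e-04 m/s
Check: Re = rho_f * v_s * d / mu = 1000 * 4.0875e-04 * 1e-04 / 0.001 = 0.0409 < 1, so Stokes' law applies.

4.0875e-04 m/s


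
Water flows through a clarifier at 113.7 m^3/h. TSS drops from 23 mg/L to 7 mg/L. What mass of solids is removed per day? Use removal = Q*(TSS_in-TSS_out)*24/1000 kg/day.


Concentration drop: TSS_in - TSS_out = 23 - 7 = 16 mg/L
Hourly solids removed = Q * dTSS = 113.7 m^3/h * 16 mg/L = 1819.2 g/h  (m^3/h * mg/L = g/h)
Daily solids removed = 1819.2 * 24 = 43660.8 g/day
Convert g to kg: 43660.8 / 1000 = 43.6608 kg/day

43.6608 kg/day


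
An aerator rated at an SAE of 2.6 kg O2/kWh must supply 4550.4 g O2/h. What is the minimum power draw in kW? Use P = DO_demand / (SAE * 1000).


SAE in g O2/kWh = 2.6 * 1000 = 2600 g/kWh
P = DO_demand / SAE_g = 4550.4 / 2600 = 1.75015 kW

1.75015 kW


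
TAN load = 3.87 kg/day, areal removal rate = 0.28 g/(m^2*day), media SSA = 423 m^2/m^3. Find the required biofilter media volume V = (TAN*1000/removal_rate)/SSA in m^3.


A = 3.87*1000 / 0.28 = 13821.429 m^2
V = 13821.429 / 423 = 32.6748

32.6748 m^3


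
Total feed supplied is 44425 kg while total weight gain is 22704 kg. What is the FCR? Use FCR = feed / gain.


FCR = feed consumed / weight gained
FCR = 44425 kg / 22704 kg = 1.9567

1.9567


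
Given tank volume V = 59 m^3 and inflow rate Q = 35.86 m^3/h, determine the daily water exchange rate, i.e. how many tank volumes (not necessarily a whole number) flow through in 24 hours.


Daily flow volume = 35.86 m^3/h * 24 h = 860.64 m^3/day
Exchanges = daily flow / tank volume = 860.64 / 59 = 14.5871 exchanges/day

14.5871 exchanges/day


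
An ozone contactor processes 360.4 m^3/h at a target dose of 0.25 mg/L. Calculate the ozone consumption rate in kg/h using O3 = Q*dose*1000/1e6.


O3 demand (mg/h) = Q * dose * 1000 = 360.4 * 0.25 * 1000 = 90100 mg/h
Convert mg to kg: 90100 / 1e6 = 0.0901 kg/h

0.0901 kg/h


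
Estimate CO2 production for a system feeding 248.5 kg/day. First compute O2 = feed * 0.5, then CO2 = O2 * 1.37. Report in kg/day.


O2 = 248.5 * 0.5 = 124.25
CO2 = 124.25 * 1.37 = 170.2225

170.2225 kg/day


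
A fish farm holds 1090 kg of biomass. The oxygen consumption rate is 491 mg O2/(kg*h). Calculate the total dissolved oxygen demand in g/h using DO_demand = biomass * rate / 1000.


Total O2 consumption (mg/h) = 1090 kg * 491 mg/(kg*h) = 535190 mg/h
Convert to g/h: 535190 / 1000 = 535.19 g/h

535.19 g/h
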